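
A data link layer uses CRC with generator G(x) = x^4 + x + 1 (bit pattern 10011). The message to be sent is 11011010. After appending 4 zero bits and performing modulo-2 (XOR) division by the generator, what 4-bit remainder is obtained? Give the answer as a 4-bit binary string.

0001

Append 4 zeros: 110110100000. Divide by 10011 (XOR where the leading bit is 1):
  pos 0: 11011 XOR 10011 = 01000
  pos 1: 10000 XOR 10011 = 00011
  pos 4: 11100 XOR 10011 = 01111
  pos 5: 11110 XOR 10011 = 01101
  pos 6: 11010 XOR 10011 = 01001
  pos 7: 10010 XOR 10011 = 00001
Remainder (last 4 bits) = 0001. This is the CRC / FCS.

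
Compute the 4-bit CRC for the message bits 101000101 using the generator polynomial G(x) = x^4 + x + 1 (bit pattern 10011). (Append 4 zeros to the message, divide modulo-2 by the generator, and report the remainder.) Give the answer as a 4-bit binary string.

0111

Append 4 zeros: 1010001010000. Divide by 10011 (XOR where the leading bit is 1):
  pos 0: 10100 XOR 10011 = 00111
  pos 2: 11101 XOR 10011 = 01110
  pos 3: 11100 XOR 10011 = 01111
  pos 4: 11111 XOR 10011 = 01100
  pos 5: 11000 XOR 10011 = 01011
  pos 6: 10110 XOR 10011 = 00101
  pos 8: 10100 XOR 10011 = 00111
Remainder (last 4 bits) = 0111. This is the CRC / FCS.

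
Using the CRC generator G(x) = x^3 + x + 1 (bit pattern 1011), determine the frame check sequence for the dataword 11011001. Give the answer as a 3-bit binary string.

000

Append 3 zeros: 11011001000. Divide by 1011 (XOR where the leading bit is 1):
  pos 0: 1101 XOR 1011 = 0110
  pos 1: 1101 XOR 1011 = 0110
  pos 2: 1100 XOR 1011 = 0111
  pos 3: 1110 XOR 1011 = 0101
  pos 4: 1011 XOR 1011 = 0000
Remainder (last 3 bits) = 000. This is the CRC / FCS.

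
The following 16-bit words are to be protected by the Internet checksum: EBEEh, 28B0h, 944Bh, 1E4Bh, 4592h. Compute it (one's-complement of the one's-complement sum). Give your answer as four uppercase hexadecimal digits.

One's-complement addition (fold any carry out of bit 15 back into bit 0):
  0xEBEE + 0x28B0 = 0x1149E → wrap carry → 0x149F
  0x149F + 0x944B = 0x0A8EA
  0xA8EA + 0x1E4B = 0x0C735
  0xC735 + 0x4592 = 0x10CC7 → wrap carry → 0x0CC8
One's-complement sum = 0x0CC8.
Checksum = ~0x0CC8 & 0xFFFF = 0xF337.

F337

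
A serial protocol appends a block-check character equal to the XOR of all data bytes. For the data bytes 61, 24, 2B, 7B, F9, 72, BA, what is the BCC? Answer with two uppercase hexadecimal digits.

XOR the bytes together:
  start with 0x61
  0x61 ⊕ 0x24 = 0x45
  0x45 ⊕ 0x2B = 0x6E
  0x6E ⊕ 0x7B = 0x15
  0x15 ⊕ 0xF9 = 0xEC
  0xEC ⊕ 0x72 = 0x9E
  0x9E ⊕ 0xBA = 0x24

24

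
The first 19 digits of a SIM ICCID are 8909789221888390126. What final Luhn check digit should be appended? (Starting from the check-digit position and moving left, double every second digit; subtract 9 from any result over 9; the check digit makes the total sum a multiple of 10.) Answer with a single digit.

5

Partial digits right→left: 6 2 1 0 9 3 8 8 8 1 2 2 9 8 7 9 0 9 8
Double every second digit counting from the check-digit position (so the 1st, 3rd, 5th, ... of the partial from the right).
  doubled (with −9 where >9): 3 2 9 7 7 4 9 5 0 7 → sum 53
  kept as-is: 2 0 3 8 1 2 8 9 9 → sum 42
Total = 53 + 42 = 95.
Check digit = (10 − (95 mod 10)) mod 10 = 5.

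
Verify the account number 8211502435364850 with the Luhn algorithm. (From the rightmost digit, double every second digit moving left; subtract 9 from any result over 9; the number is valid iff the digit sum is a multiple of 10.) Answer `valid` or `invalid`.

invalid

From the right, keep odd positions and double even positions (subtract 9 from any doubled value over 9):
  doubled (positions 2,4,...): 1 8 6 6 4 1 2 7 → sum 35
  kept (positions 1,3,...): 0 8 6 5 4 0 1 2 → sum 26
Total = 61.
61 mod 10 = 1, so the number is invalid.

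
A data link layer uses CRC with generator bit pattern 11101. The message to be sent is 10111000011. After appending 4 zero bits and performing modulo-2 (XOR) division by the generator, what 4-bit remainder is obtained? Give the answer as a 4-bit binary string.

Append 4 zeros: 101110000110000. Divide by 11101 (XOR where the leading bit is 1):
  pos 0: 10111 XOR 11101 = 01010
  pos 1: 10100 XOR 11101 = 01001
  pos 2: 10010 XOR 11101 = 01111
  pos 3: 11110 XOR 11101 = 00011
  pos 6: 11011 XOR 11101 = 00110
  pos 8: 11000 XOR 11101 = 00101
  pos 10: 10100 XOR 11101 = 01001
Remainder (last 4 bits) = 1001. This is the CRC / FCS.

1001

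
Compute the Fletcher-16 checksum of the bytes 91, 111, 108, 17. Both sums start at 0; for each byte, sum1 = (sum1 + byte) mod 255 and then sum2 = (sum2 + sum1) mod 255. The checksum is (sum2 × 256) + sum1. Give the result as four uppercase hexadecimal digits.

A548

Running sums (mod 255):
  after byte 0 (91): sum1=91, sum2=91
  after byte 1 (111): sum1=202, sum2=38
  after byte 2 (108): sum1=55, sum2=93
  after byte 3 (17): sum1=72, sum2=165
Checksum = sum2·256 + sum1 = 165·256 + 72 = 42312 = 0xA548.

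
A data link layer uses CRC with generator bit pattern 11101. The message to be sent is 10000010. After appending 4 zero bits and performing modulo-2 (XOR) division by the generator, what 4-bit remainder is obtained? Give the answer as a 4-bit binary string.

1010

Append 4 zeros: 100000100000. Divide by 11101 (XOR where the leading bit is 1):
  pos 0: 10000 XOR 11101 = 01101
  pos 1: 11010 XOR 11101 = 00111
  pos 3: 11110 XOR 11101 = 00011
  pos 6: 11000 XOR 11101 = 00101
Remainder (last 4 bits) = 1010. This is the CRC / FCS.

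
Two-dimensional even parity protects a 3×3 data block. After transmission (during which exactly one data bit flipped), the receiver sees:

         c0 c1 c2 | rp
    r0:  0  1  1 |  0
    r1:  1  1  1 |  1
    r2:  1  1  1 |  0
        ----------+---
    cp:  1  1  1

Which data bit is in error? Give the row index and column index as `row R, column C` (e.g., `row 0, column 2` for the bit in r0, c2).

Recompute each row's even parity and compare to rp:
  r0: data parity 0, sent rp 0 → ok
  r1: data parity 1, sent rp 1 → ok
  r2: data parity 1, sent rp 0 → mismatch
Recompute each column's even parity and compare to cp:
  c0: data parity 0, sent cp 1 → mismatch
  c1: data parity 1, sent cp 1 → ok
  c2: data parity 1, sent cp 1 → ok
Exactly one row (r2) and one column (c0) fail → the flipped bit is at their intersection.

row 2, column 0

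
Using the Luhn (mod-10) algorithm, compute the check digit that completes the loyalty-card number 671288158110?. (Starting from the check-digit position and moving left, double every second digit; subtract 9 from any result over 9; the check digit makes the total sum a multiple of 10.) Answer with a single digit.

6

Partial digits right→left: 0 1 1 8 5 1 8 8 2 1 7 6
Double every second digit counting from the check-digit position (so the 1st, 3rd, 5th, ... of the partial from the right).
  doubled (with −9 where >9): 0 2 1 7 4 5 → sum 19
  kept as-is: 1 8 1 8 1 6 → sum 25
Total = 19 + 25 = 44.
Check digit = (10 − (44 mod 10)) mod 10 = 6.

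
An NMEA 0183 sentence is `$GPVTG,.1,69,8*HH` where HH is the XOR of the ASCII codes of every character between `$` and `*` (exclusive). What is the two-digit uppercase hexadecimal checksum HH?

56

XOR the ASCII codes of the payload characters:
  'G' = 0x47 → acc = 0x47
  'P' = 0x50 → acc = 0x17
  'V' = 0x56 → acc = 0x41
  'T' = 0x54 → acc = 0x15
  'G' = 0x47 → acc = 0x52
  ',' = 0x2C → acc = 0x7E
  '.' = 0x2E → acc = 0x50
  '1' = 0x31 → acc = 0x61
  ',' = 0x2C → acc = 0x4D
  '6' = 0x36 → acc = 0x7B
  '9' = 0x39 → acc = 0x42
  ',' = 0x2C → acc = 0x6E
  '8' = 0x38 → acc = 0x56
Checksum = 0x56.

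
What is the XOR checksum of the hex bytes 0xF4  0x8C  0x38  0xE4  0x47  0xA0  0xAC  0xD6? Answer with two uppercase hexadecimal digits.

XOR the bytes together:
  start with 0xF4
  0xF4 ⊕ 0x8C = 0x78
  0x78 ⊕ 0x38 = 0x40
  0x40 ⊕ 0xE4 = 0xA4
  0xA4 ⊕ 0x47 = 0xE3
  0xE3 ⊕ 0xA0 = 0x43
  0x43 ⊕ 0xAC = 0xEF
  0xEF ⊕ 0xD6 = 0x39

39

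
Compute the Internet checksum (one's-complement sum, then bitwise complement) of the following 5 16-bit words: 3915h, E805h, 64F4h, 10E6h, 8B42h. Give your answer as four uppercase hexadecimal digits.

DDC7

One's-complement addition (fold any carry out of bit 15 back into bit 0):
  0x3915 + 0xE805 = 0x1211A → wrap carry → 0x211B
  0x211B + 0x64F4 = 0x0860F
  0x860F + 0x10E6 = 0x096F5
  0x96F5 + 0x8B42 = 0x12237 → wrap carry → 0x2238
One's-complement sum = 0x2238.
Checksum = ~0x2238 & 0xFFFF = 0xDDC7.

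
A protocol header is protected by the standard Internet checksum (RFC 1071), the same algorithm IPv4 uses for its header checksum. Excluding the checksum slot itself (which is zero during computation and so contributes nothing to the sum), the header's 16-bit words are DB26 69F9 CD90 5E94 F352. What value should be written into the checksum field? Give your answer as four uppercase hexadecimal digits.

One's-complement addition (fold any carry out of bit 15 back into bit 0):
  0xDB26 + 0x69F9 = 0x1451F → wrap carry → 0x4520
  0x4520 + 0xCD90 = 0x112B0 → wrap carry → 0x12B1
  0x12B1 + 0x5E94 = 0x07145
  0x7145 + 0xF352 = 0x16497 → wrap carry → 0x6498
One's-complement sum = 0x6498.
Checksum = ~0x6498 & 0xFFFF = 0x9B67.

9B67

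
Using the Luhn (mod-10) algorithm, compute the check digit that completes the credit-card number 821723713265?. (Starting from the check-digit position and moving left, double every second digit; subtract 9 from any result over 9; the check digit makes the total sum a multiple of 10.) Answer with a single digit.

1

Partial digits right→left: 5 6 2 3 1 7 3 2 7 1 2 8
Double every second digit counting from the check-digit position (so the 1st, 3rd, 5th, ... of the partial from the right).
  doubled (with −9 where >9): 1 4 2 6 5 4 → sum 22
  kept as-is: 6 3 7 2 1 8 → sum 27
Total = 22 + 27 = 49.
Check digit = (10 − (49 mod 10)) mod 10 = 1.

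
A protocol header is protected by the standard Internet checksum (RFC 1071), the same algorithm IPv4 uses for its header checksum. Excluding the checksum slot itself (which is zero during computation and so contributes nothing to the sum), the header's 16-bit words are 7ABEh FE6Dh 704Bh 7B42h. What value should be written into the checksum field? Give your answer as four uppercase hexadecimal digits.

One's-complement addition (fold any carry out of bit 15 back into bit 0):
  0x7ABE + 0xFE6D = 0x1792B → wrap carry → 0x792C
  0x792C + 0x704B = 0x0E977
  0xE977 + 0x7B42 = 0x164B9 → wrap carry → 0x64BA
One's-complement sum = 0x64BA.
Checksum = ~0x64BA & 0xFFFF = 0x9B45.

9B45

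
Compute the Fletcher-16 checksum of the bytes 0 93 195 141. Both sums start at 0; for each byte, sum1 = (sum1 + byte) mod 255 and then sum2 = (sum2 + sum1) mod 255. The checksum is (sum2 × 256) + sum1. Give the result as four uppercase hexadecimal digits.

2DAE

Running sums (mod 255):
  after byte 0 (0): sum1=0, sum2=0
  after byte 1 (93): sum1=93, sum2=93
  after byte 2 (195): sum1=33, sum2=126
  after byte 3 (141): sum1=174, sum2=45
Checksum = sum2·256 + sum1 = 45·256 + 174 = 11694 = 0x2DAE.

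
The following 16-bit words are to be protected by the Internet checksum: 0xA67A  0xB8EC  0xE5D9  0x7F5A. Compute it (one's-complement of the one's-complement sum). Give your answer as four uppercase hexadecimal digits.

3B64

One's-complement addition (fold any carry out of bit 15 back into bit 0):
  0xA67A + 0xB8EC = 0x15F66 → wrap carry → 0x5F67
  0x5F67 + 0xE5D9 = 0x14540 → wrap carry → 0x4541
  0x4541 + 0x7F5A = 0x0C49B
One's-complement sum = 0xC49B.
Checksum = ~0xC49B & 0xFFFF = 0x3B64.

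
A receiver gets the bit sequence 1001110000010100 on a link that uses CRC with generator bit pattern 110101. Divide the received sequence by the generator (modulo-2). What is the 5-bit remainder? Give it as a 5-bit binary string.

Modulo-2 division of 1001110000010100 by 110101:
  pos 0: 100111 XOR 110101 = 010010
  pos 1: 100100 XOR 110101 = 010001
  pos 2: 100010 XOR 110101 = 010111
  pos 3: 101110 XOR 110101 = 011011
  pos 4: 110110 XOR 110101 = 000011
  pos 8: 110101 XOR 110101 = 000000
Remainder = 00000 (zero — the frame passes the CRC check).

00000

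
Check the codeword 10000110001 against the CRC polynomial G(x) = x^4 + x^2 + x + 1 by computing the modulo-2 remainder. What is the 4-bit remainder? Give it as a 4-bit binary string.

Modulo-2 division of 10000110001 by 10111:
  pos 0: 10000 XOR 10111 = 00111
  pos 2: 11111 XOR 10111 = 01000
  pos 3: 10000 XOR 10111 = 00111
  pos 5: 11100 XOR 10111 = 01011
  pos 6: 10111 XOR 10111 = 00000
Remainder = 0000 (zero — the frame passes the CRC check).

0000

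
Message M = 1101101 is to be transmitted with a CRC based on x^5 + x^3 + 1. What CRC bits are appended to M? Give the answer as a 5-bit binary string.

00010

Append 5 zeros: 110110100000. Divide by 101001 (XOR where the leading bit is 1):
  pos 0: 110110 XOR 101001 = 011111
  pos 1: 111111 XOR 101001 = 010110
  pos 2: 101100 XOR 101001 = 000101
  pos 5: 101000 XOR 101001 = 000001
Remainder (last 5 bits) = 00010. This is the CRC / FCS.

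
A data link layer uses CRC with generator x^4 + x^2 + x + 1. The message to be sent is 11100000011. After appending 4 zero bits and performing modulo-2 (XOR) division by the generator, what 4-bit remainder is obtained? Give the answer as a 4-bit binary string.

1101

Append 4 zeros: 111000000110000. Divide by 10111 (XOR where the leading bit is 1):
  pos 0: 11100 XOR 10111 = 01011
  pos 1: 10110 XOR 10111 = 00001
  pos 5: 10001 XOR 10111 = 00110
  pos 7: 11010 XOR 10111 = 01101
  pos 8: 11010 XOR 10111 = 01101
  pos 9: 11010 XOR 10111 = 01101
  pos 10: 11010 XOR 10111 = 01101
Remainder (last 4 bits) = 1101. This is the CRC / FCS.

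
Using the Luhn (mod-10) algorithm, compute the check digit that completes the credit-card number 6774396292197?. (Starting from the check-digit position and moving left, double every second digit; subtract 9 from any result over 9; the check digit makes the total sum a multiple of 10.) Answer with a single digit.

Partial digits right→left: 7 9 1 2 9 2 6 9 3 4 7 7 6
Double every second digit counting from the check-digit position (so the 1st, 3rd, 5th, ... of the partial from the right).
  doubled (with −9 where >9): 5 2 9 3 6 5 3 → sum 33
  kept as-is: 9 2 2 9 4 7 → sum 33
Total = 33 + 33 = 66.
Check digit = (10 − (66 mod 10)) mod 10 = 4.

4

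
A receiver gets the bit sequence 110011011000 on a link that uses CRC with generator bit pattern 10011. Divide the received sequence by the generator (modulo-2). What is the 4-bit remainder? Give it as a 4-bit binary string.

Modulo-2 division of 110011011000 by 10011:
  pos 0: 11001 XOR 10011 = 01010
  pos 1: 10101 XOR 10011 = 00110
  pos 3: 11001 XOR 10011 = 01010
  pos 4: 10101 XOR 10011 = 00110
  pos 6: 11000 XOR 10011 = 01011
  pos 7: 10110 XOR 10011 = 00101
Remainder = 0101 (nonzero — an error is detected).

0101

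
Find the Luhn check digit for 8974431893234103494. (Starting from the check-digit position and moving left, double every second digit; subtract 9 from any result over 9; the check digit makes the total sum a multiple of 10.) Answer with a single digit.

Partial digits right→left: 4 9 4 3 0 1 4 3 2 3 9 8 1 3 4 4 7 9 8
Double every second digit counting from the check-digit position (so the 1st, 3rd, 5th, ... of the partial from the right).
  doubled (with −9 where >9): 8 8 0 8 4 9 2 8 5 7 → sum 59
  kept as-is: 9 3 1 3 3 8 3 4 9 → sum 43
Total = 59 + 43 = 102.
Check digit = (10 − (102 mod 10)) mod 10 = 8.

8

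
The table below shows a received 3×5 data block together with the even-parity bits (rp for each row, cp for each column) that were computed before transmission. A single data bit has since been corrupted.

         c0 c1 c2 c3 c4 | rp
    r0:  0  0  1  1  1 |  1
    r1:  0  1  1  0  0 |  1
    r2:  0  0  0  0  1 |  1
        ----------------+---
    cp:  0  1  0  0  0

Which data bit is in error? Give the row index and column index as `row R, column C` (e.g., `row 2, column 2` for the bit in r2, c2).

row 1, column 3

Recompute each row's even parity and compare to rp:
  r0: data parity 1, sent rp 1 → ok
  r1: data parity 0, sent rp 1 → mismatch
  r2: data parity 1, sent rp 1 → ok
Recompute each column's even parity and compare to cp:
  c0: data parity 0, sent cp 0 → ok
  c1: data parity 1, sent cp 1 → ok
  c2: data parity 0, sent cp 0 → ok
  c3: data parity 1, sent cp 0 → mismatch
  c4: data parity 0, sent cp 0 → ok
Exactly one row (r1) and one column (c3) fail → the flipped bit is at their intersection.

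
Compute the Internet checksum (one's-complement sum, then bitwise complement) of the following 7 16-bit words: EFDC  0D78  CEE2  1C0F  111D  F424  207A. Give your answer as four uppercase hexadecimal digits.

F1FC

One's-complement addition (fold any carry out of bit 15 back into bit 0):
  0xEFDC + 0x0D78 = 0x0FD54
  0xFD54 + 0xCEE2 = 0x1CC36 → wrap carry → 0xCC37
  0xCC37 + 0x1C0F = 0x0E846
  0xE846 + 0x111D = 0x0F963
  0xF963 + 0xF424 = 0x1ED87 → wrap carry → 0xED88
  0xED88 + 0x207A = 0x10E02 → wrap carry → 0x0E03
One's-complement sum = 0x0E03.
Checksum = ~0x0E03 & 0xFFFF = 0xF1FC.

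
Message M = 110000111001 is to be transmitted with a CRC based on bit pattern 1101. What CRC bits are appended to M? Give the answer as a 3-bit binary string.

111

Append 3 zeros: 110000111001000. Divide by 1101 (XOR where the leading bit is 1):
  pos 0: 1100 XOR 1101 = 0001
  pos 3: 1001 XOR 1101 = 0100
  pos 4: 1001 XOR 1101 = 0100
  pos 5: 1001 XOR 1101 = 0100
  pos 6: 1000 XOR 1101 = 0101
  pos 7: 1010 XOR 1101 = 0111
  pos 8: 1111 XOR 1101 = 0010
  pos 10: 1000 XOR 1101 = 0101
  pos 11: 1010 XOR 1101 = 0111
Remainder (last 3 bits) = 111. This is the CRC / FCS.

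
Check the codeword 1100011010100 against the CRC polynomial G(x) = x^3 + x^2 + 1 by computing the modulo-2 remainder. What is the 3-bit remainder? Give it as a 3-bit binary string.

Modulo-2 division of 1100011010100 by 1101:
  pos 0: 1100 XOR 1101 = 0001
  pos 3: 1011 XOR 1101 = 0110
  pos 4: 1100 XOR 1101 = 0001
  pos 7: 1101 XOR 1101 = 0000
Remainder = 000 (zero — the frame passes the CRC check).

000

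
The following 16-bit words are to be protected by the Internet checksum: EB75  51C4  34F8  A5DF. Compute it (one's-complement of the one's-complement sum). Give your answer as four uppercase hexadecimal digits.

E7ED

One's-complement addition (fold any carry out of bit 15 back into bit 0):
  0xEB75 + 0x51C4 = 0x13D39 → wrap carry → 0x3D3A
  0x3D3A + 0x34F8 = 0x07232
  0x7232 + 0xA5DF = 0x11811 → wrap carry → 0x1812
One's-complement sum = 0x1812.
Checksum = ~0x1812 & 0xFFFF = 0xE7ED.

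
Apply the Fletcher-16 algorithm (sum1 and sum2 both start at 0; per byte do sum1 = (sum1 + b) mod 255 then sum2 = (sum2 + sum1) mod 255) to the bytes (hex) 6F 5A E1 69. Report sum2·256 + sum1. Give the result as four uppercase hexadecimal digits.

F915

Running sums (mod 255):
  after byte 0 (6F): sum1=111, sum2=111
  after byte 1 (5A): sum1=201, sum2=57
  after byte 2 (E1): sum1=171, sum2=228
  after byte 3 (69): sum1=21, sum2=249
Checksum = sum2·256 + sum1 = 249·256 + 21 = 63765 = 0xF915.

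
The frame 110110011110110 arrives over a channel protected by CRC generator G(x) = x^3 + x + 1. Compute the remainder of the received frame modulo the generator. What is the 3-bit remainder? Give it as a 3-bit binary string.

Modulo-2 division of 110110011110110 by 1011:
  pos 0: 1101 XOR 1011 = 0110
  pos 1: 1101 XOR 1011 = 0110
  pos 2: 1100 XOR 1011 = 0111
  pos 3: 1110 XOR 1011 = 0101
  pos 4: 1011 XOR 1011 = 0000
  pos 8: 1110 XOR 1011 = 0101
  pos 9: 1011 XOR 1011 = 0000
Remainder = 010 (nonzero — an error is detected).

010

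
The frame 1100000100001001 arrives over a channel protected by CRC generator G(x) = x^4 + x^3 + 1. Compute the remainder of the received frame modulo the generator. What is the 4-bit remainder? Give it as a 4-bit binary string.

1010

Modulo-2 division of 1100000100001001 by 11001:
  pos 0: 11000 XOR 11001 = 00001
  pos 4: 10010 XOR 11001 = 01011
  pos 5: 10110 XOR 11001 = 01111
  pos 6: 11110 XOR 11001 = 00111
  pos 8: 11101 XOR 11001 = 00100
  pos 10: 10000 XOR 11001 = 01001
  pos 11: 10011 XOR 11001 = 01010
Remainder = 1010 (nonzero — an error is detected).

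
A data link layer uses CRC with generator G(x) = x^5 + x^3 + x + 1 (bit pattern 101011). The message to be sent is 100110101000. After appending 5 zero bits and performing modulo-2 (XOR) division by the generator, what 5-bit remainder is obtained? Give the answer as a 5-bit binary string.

Append 5 zeros: 10011010100000000. Divide by 101011 (XOR where the leading bit is 1):
  pos 0: 100110 XOR 101011 = 001101
  pos 2: 110110 XOR 101011 = 011101
  pos 3: 111011 XOR 101011 = 010000
  pos 4: 100000 XOR 101011 = 001011
  pos 6: 101100 XOR 101011 = 000111
  pos 9: 111000 XOR 101011 = 010011
  pos 10: 100110 XOR 101011 = 001101
Remainder (last 5 bits) = 11010. This is the CRC / FCS.

11010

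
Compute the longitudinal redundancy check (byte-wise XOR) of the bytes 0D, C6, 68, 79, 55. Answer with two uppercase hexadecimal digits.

XOR the bytes together:
  start with 0x0D
  0x0D ⊕ 0xC6 = 0xCB
  0xCB ⊕ 0x68 = 0xA3
  0xA3 ⊕ 0x79 = 0xDA
  0xDA ⊕ 0x55 = 0x8F

8F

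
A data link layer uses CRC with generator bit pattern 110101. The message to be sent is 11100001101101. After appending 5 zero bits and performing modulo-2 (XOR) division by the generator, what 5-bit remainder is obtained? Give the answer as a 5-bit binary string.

Append 5 zeros: 1110000110110100000. Divide by 110101 (XOR where the leading bit is 1):
  pos 0: 111000 XOR 110101 = 001101
  pos 2: 110101 XOR 110101 = 000000
  pos 8: 101101 XOR 110101 = 011000
  pos 9: 110000 XOR 110101 = 000101
  pos 12: 101000 XOR 110101 = 011101
  pos 13: 111010 XOR 110101 = 001111
Remainder (last 5 bits) = 01111. This is the CRC / FCS.

01111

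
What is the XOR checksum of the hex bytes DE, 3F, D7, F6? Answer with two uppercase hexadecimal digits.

C0

XOR the bytes together:
  start with 0xDE
  0xDE ⊕ 0x3F = 0xE1
  0xE1 ⊕ 0xD7 = 0x36
  0x36 ⊕ 0xF6 = 0xC0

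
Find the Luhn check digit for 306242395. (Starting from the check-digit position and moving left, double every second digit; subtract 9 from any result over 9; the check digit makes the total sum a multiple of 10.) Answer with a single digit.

Partial digits right→left: 5 9 3 2 4 2 6 0 3
Double every second digit counting from the check-digit position (so the 1st, 3rd, 5th, ... of the partial from the right).
  doubled (with −9 where >9): 1 6 8 3 6 → sum 24
  kept as-is: 9 2 2 0 → sum 13
Total = 24 + 13 = 37.
Check digit = (10 − (37 mod 10)) mod 10 = 3.

3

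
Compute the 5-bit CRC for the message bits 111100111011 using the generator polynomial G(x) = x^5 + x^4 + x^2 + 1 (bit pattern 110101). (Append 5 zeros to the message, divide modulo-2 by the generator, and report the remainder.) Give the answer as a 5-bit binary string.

10110

Append 5 zeros: 11110011101100000. Divide by 110101 (XOR where the leading bit is 1):
  pos 0: 111100 XOR 110101 = 001001
  pos 2: 100111 XOR 110101 = 010010
  pos 3: 100101 XOR 110101 = 010000
  pos 4: 100000 XOR 110101 = 010101
  pos 5: 101011 XOR 110101 = 011110
  pos 6: 111101 XOR 110101 = 001000
  pos 8: 100000 XOR 110101 = 010101
  pos 9: 101010 XOR 110101 = 011111
  pos 10: 111110 XOR 110101 = 001011
Remainder (last 5 bits) = 10110. This is the CRC / FCS.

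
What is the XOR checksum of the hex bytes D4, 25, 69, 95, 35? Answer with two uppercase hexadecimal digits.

38

XOR the bytes together:
  start with 0xD4
  0xD4 ⊕ 0x25 = 0xF1
  0xF1 ⊕ 0x69 = 0x98
  0x98 ⊕ 0x95 = 0x0D
  0x0D ⊕ 0x35 = 0x38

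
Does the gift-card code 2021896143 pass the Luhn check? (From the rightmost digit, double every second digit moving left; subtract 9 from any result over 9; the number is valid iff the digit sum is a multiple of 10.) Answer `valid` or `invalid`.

From the right, keep odd positions and double even positions (subtract 9 from any doubled value over 9):
  doubled (positions 2,4,...): 8 3 7 4 4 → sum 26
  kept (positions 1,3,...): 3 1 9 1 0 → sum 14
Total = 40.
40 mod 10 = 0, so the number is valid.

valid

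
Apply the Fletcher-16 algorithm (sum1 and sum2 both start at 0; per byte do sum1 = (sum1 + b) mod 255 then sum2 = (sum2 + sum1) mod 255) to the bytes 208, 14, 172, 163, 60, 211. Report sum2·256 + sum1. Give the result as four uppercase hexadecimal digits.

Running sums (mod 255):
  after byte 0 (208): sum1=208, sum2=208
  after byte 1 (14): sum1=222, sum2=175
  after byte 2 (172): sum1=139, sum2=59
  after byte 3 (163): sum1=47, sum2=106
  after byte 4 (60): sum1=107, sum2=213
  after byte 5 (211): sum1=63, sum2=21
Checksum = sum2·256 + sum1 = 21·256 + 63 = 5439 = 0x153F.

153F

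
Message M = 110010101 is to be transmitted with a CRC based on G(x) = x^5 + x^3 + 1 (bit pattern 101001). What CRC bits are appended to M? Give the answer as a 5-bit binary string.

Append 5 zeros: 11001010100000. Divide by 101001 (XOR where the leading bit is 1):
  pos 0: 110010 XOR 101001 = 011011
  pos 1: 110111 XOR 101001 = 011110
  pos 2: 111100 XOR 101001 = 010101
  pos 3: 101011 XOR 101001 = 000010
  pos 7: 100000 XOR 101001 = 001001
Remainder (last 5 bits) = 10010. This is the CRC / FCS.

10010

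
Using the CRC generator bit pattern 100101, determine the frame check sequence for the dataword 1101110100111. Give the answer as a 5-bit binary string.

01101

Append 5 zeros: 110111010011100000. Divide by 100101 (XOR where the leading bit is 1):
  pos 0: 110111 XOR 100101 = 010010
  pos 1: 100100 XOR 100101 = 000001
  pos 6: 110011 XOR 100101 = 010110
  pos 7: 101101 XOR 100101 = 001000
  pos 9: 100000 XOR 100101 = 000101
  pos 12: 101000 XOR 100101 = 001101
Remainder (last 5 bits) = 01101. This is the CRC / FCS.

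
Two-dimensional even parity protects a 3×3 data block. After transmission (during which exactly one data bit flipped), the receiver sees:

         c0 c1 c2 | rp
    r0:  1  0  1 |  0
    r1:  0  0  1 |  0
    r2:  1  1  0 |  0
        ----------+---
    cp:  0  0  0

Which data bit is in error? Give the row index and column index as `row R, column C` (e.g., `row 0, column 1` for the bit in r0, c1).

row 1, column 1

Recompute each row's even parity and compare to rp:
  r0: data parity 0, sent rp 0 → ok
  r1: data parity 1, sent rp 0 → mismatch
  r2: data parity 0, sent rp 0 → ok
Recompute each column's even parity and compare to cp:
  c0: data parity 0, sent cp 0 → ok
  c1: data parity 1, sent cp 0 → mismatch
  c2: data parity 0, sent cp 0 → ok
Exactly one row (r1) and one column (c1) fail → the flipped bit is at their intersection.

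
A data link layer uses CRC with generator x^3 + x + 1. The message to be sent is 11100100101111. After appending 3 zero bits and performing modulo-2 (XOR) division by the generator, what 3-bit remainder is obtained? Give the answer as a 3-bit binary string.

100

Append 3 zeros: 11100100101111000. Divide by 1011 (XOR where the leading bit is 1):
  pos 0: 1110 XOR 1011 = 0101
  pos 1: 1010 XOR 1011 = 0001
  pos 4: 1100 XOR 1011 = 0111
  pos 5: 1111 XOR 1011 = 0100
  pos 6: 1000 XOR 1011 = 0011
  pos 8: 1111 XOR 1011 = 0100
  pos 9: 1001 XOR 1011 = 0010
  pos 11: 1010 XOR 1011 = 0001
Remainder (last 3 bits) = 100. This is the CRC / FCS.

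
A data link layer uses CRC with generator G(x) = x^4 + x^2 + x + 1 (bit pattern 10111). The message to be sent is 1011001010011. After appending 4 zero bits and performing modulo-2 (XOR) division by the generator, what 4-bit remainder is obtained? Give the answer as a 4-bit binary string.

1101

Append 4 zeros: 10110010100110000. Divide by 10111 (XOR where the leading bit is 1):
  pos 0: 10110 XOR 10111 = 00001
  pos 4: 10101 XOR 10111 = 00010
  pos 7: 10001 XOR 10111 = 00110
  pos 9: 11010 XOR 10111 = 01101
  pos 10: 11010 XOR 10111 = 01101
  pos 11: 11010 XOR 10111 = 01101
  pos 12: 11010 XOR 10111 = 01101
Remainder (last 4 bits) = 1101. This is the CRC / FCS.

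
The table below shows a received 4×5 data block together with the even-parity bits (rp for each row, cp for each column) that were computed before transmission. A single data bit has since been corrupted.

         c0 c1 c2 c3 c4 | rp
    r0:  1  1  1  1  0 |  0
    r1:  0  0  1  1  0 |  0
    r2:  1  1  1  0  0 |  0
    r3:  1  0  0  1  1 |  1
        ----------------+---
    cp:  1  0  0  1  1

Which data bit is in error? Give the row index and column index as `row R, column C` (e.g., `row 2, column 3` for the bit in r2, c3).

Recompute each row's even parity and compare to rp:
  r0: data parity 0, sent rp 0 → ok
  r1: data parity 0, sent rp 0 → ok
  r2: data parity 1, sent rp 0 → mismatch
  r3: data parity 1, sent rp 1 → ok
Recompute each column's even parity and compare to cp:
  c0: data parity 1, sent cp 1 → ok
  c1: data parity 0, sent cp 0 → ok
  c2: data parity 1, sent cp 0 → mismatch
  c3: data parity 1, sent cp 1 → ok
  c4: data parity 1, sent cp 1 → ok
Exactly one row (r2) and one column (c2) fail → the flipped bit is at their intersection.

row 2, column 2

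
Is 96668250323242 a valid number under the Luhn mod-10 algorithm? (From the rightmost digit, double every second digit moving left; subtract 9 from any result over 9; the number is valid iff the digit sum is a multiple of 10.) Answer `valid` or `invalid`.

From the right, keep odd positions and double even positions (subtract 9 from any doubled value over 9):
  doubled (positions 2,4,...): 8 6 6 1 7 3 9 → sum 40
  kept (positions 1,3,...): 2 2 2 0 2 6 6 → sum 20
Total = 60.
60 mod 10 = 0, so the number is valid.

valid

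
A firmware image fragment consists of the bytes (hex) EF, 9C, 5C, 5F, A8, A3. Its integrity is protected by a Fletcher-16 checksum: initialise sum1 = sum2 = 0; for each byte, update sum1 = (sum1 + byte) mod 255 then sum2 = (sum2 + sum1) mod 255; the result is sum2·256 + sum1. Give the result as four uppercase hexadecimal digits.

Running sums (mod 255):
  after byte 0 (EF): sum1=239, sum2=239
  after byte 1 (9C): sum1=140, sum2=124
  after byte 2 (5C): sum1=232, sum2=101
  after byte 3 (5F): sum1=72, sum2=173
  after byte 4 (A8): sum1=240, sum2=158
  after byte 5 (A3): sum1=148, sum2=51
Checksum = sum2·256 + sum1 = 51·256 + 148 = 13204 = 0x3394.

3394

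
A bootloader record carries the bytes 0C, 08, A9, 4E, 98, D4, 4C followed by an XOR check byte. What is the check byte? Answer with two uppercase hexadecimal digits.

E3

XOR the bytes together:
  start with 0x0C
  0x0C ⊕ 0x08 = 0x04
  0x04 ⊕ 0xA9 = 0xAD
  0xAD ⊕ 0x4E = 0xE3
  0xE3 ⊕ 0x98 = 0x7B
  0x7B ⊕ 0xD4 = 0xAF
  0xAF ⊕ 0x4C = 0xE3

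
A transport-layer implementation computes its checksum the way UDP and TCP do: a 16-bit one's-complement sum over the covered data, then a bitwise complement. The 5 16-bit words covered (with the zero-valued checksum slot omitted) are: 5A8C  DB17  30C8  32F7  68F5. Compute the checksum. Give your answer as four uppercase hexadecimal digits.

FDA6

One's-complement addition (fold any carry out of bit 15 back into bit 0):
  0x5A8C + 0xDB17 = 0x135A3 → wrap carry → 0x35A4
  0x35A4 + 0x30C8 = 0x0666C
  0x666C + 0x32F7 = 0x09963
  0x9963 + 0x68F5 = 0x10258 → wrap carry → 0x0259
One's-complement sum = 0x0259.
Checksum = ~0x0259 & 0xFFFF = 0xFDA6.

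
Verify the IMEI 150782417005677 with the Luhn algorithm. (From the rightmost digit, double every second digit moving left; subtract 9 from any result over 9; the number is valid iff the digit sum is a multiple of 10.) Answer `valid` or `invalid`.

invalid

From the right, keep odd positions and double even positions (subtract 9 from any doubled value over 9):
  doubled (positions 2,4,...): 5 1 0 2 4 5 1 → sum 18
  kept (positions 1,3,...): 7 6 0 7 4 8 0 1 → sum 33
Total = 51.
51 mod 10 = 1, so the number is invalid.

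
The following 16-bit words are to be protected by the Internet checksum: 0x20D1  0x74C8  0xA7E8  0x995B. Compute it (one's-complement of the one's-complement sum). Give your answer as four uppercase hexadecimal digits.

2922

One's-complement addition (fold any carry out of bit 15 back into bit 0):
  0x20D1 + 0x74C8 = 0x09599
  0x9599 + 0xA7E8 = 0x13D81 → wrap carry → 0x3D82
  0x3D82 + 0x995B = 0x0D6DD
One's-complement sum = 0xD6DD.
Checksum = ~0xD6DD & 0xFFFF = 0x2922.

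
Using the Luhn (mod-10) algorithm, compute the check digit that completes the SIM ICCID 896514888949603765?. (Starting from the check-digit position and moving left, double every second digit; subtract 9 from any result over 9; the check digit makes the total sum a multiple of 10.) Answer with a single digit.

1

Partial digits right→left: 5 6 7 3 0 6 9 4 9 8 8 8 4 1 5 6 9 8
Double every second digit counting from the check-digit position (so the 1st, 3rd, 5th, ... of the partial from the right).
  doubled (with −9 where >9): 1 5 0 9 9 7 8 1 9 → sum 49
  kept as-is: 6 3 6 4 8 8 1 6 8 → sum 50
Total = 49 + 50 = 99.
Check digit = (10 − (99 mod 10)) mod 10 = 1.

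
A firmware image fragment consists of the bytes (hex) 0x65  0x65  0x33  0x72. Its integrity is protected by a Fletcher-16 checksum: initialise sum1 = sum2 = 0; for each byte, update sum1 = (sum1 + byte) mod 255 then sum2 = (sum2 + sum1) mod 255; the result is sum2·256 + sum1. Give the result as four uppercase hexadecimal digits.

Running sums (mod 255):
  after byte 0 (0x65): sum1=101, sum2=101
  after byte 1 (0x65): sum1=202, sum2=48
  after byte 2 (0x33): sum1=253, sum2=46
  after byte 3 (0x72): sum1=112, sum2=158
Checksum = sum2·256 + sum1 = 158·256 + 112 = 40560 = 0x9E70.

9E70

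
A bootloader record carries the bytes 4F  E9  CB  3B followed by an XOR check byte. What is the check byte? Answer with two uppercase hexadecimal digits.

XOR the bytes together:
  start with 0x4F
  0x4F ⊕ 0xE9 = 0xA6
  0xA6 ⊕ 0xCB = 0x6D
  0x6D ⊕ 0x3B = 0x56

56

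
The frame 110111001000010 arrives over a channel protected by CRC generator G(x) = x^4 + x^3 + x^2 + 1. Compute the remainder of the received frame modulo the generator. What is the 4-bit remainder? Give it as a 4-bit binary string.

0010

Modulo-2 division of 110111001000010 by 11101:
  pos 0: 11011 XOR 11101 = 00110
  pos 2: 11010 XOR 11101 = 00111
  pos 4: 11101 XOR 11101 = 00000
Remainder = 0010 (nonzero — an error is detected).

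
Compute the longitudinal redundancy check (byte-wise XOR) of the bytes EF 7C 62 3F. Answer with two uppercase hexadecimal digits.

CE

XOR the bytes together:
  start with 0xEF
  0xEF ⊕ 0x7C = 0x93
  0x93 ⊕ 0x62 = 0xF1
  0xF1 ⊕ 0x3F = 0xCE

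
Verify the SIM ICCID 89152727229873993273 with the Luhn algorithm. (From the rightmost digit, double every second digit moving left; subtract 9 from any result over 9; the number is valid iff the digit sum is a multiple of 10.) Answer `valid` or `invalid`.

valid

From the right, keep odd positions and double even positions (subtract 9 from any doubled value over 9):
  doubled (positions 2,4,...): 5 6 9 5 9 4 4 4 2 7 → sum 55
  kept (positions 1,3,...): 3 2 9 3 8 2 7 7 5 9 → sum 55
Total = 110.
110 mod 10 = 0, so the number is valid.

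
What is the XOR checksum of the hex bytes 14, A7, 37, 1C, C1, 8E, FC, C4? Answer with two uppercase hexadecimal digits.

XOR the bytes together:
  start with 0x14
  0x14 ⊕ 0xA7 = 0xB3
  0xB3 ⊕ 0x37 = 0x84
  0x84 ⊕ 0x1C = 0x98
  0x98 ⊕ 0xC1 = 0x59
  0x59 ⊕ 0x8E = 0xD7
  0xD7 ⊕ 0xFC = 0x2B
  0x2B ⊕ 0xC4 = 0xEF

EF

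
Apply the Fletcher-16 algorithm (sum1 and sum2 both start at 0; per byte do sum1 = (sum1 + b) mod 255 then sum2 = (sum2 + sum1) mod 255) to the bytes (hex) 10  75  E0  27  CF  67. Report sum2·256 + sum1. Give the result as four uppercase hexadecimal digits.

ABC4

Running sums (mod 255):
  after byte 0 (10): sum1=16, sum2=16
  after byte 1 (75): sum1=133, sum2=149
  after byte 2 (E0): sum1=102, sum2=251
  after byte 3 (27): sum1=141, sum2=137
  after byte 4 (CF): sum1=93, sum2=230
  after byte 5 (67): sum1=196, sum2=171
Checksum = sum2·256 + sum1 = 171·256 + 196 = 43972 = 0xABC4.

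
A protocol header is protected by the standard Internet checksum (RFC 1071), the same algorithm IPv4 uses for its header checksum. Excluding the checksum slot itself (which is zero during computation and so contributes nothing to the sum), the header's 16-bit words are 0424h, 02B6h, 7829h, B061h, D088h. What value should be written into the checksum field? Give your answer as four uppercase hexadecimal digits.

One's-complement addition (fold any carry out of bit 15 back into bit 0):
  0x0424 + 0x02B6 = 0x006DA
  0x06DA + 0x7829 = 0x07F03
  0x7F03 + 0xB061 = 0x12F64 → wrap carry → 0x2F65
  0x2F65 + 0xD088 = 0x0FFED
One's-complement sum = 0xFFED.
Checksum = ~0xFFED & 0xFFFF = 0x0012.

0012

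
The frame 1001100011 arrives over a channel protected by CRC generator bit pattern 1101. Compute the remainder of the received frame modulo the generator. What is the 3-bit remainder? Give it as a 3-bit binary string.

Modulo-2 division of 1001100011 by 1101:
  pos 0: 1001 XOR 1101 = 0100
  pos 1: 1001 XOR 1101 = 0100
  pos 2: 1000 XOR 1101 = 0101
  pos 3: 1010 XOR 1101 = 0111
  pos 4: 1110 XOR 1101 = 0011
  pos 6: 1111 XOR 1101 = 0010
Remainder = 010 (nonzero — an error is detected).

010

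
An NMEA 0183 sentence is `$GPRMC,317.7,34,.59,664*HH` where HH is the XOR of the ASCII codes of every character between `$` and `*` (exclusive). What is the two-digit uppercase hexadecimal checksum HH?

76

XOR the ASCII codes of the payload characters:
  'G' = 0x47 → acc = 0x47
  'P' = 0x50 → acc = 0x17
  'R' = 0x52 → acc = 0x45
  'M' = 0x4D → acc = 0x08
  'C' = 0x43 → acc = 0x4B
  ',' = 0x2C → acc = 0x67
  '3' = 0x33 → acc = 0x54
  '1' = 0x31 → acc = 0x65
  '7' = 0x37 → acc = 0x52
  '.' = 0x2E → acc = 0x7C
  '7' = 0x37 → acc = 0x4B
  ',' = 0x2C → acc = 0x67
  '3' = 0x33 → acc = 0x54
  '4' = 0x34 → acc = 0x60
  ',' = 0x2C → acc = 0x4C
  '.' = 0x2E → acc = 0x62
  '5' = 0x35 → acc = 0x57
  '9' = 0x39 → acc = 0x6E
  ',' = 0x2C → acc = 0x42
  '6' = 0x36 → acc = 0x74
  '6' = 0x36 → acc = 0x42
  '4' = 0x34 → acc = 0x76
Checksum = 0x76.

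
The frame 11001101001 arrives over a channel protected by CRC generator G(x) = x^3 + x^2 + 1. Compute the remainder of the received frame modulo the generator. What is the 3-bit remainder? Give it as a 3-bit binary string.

Modulo-2 division of 11001101001 by 1101:
  pos 0: 1100 XOR 1101 = 0001
  pos 3: 1110 XOR 1101 = 0011
  pos 5: 1110 XOR 1101 = 0011
  pos 7: 1101 XOR 1101 = 0000
Remainder = 000 (zero — the frame passes the CRC check).

000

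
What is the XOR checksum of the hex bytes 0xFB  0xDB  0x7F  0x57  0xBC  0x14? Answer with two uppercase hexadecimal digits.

XOR the bytes together:
  start with 0xFB
  0xFB ⊕ 0xDB = 0x20
  0x20 ⊕ 0x7F = 0x5F
  0x5F ⊕ 0x57 = 0x08
  0x08 ⊕ 0xBC = 0xB4
  0xB4 ⊕ 0x14 = 0xA0

A0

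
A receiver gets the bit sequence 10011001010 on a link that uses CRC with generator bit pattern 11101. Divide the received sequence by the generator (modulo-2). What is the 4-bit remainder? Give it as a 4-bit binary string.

Modulo-2 division of 10011001010 by 11101:
  pos 0: 10011 XOR 11101 = 01110
  pos 1: 11100 XOR 11101 = 00001
  pos 5: 10101 XOR 11101 = 01000
  pos 6: 10000 XOR 11101 = 01101
Remainder = 1101 (nonzero — an error is detected).

1101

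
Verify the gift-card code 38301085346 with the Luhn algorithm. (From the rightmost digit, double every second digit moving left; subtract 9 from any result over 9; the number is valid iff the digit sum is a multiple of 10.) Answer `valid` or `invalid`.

valid

From the right, keep odd positions and double even positions (subtract 9 from any doubled value over 9):
  doubled (positions 2,4,...): 8 1 0 0 7 → sum 16
  kept (positions 1,3,...): 6 3 8 1 3 3 → sum 24
Total = 40.
40 mod 10 = 0, so the number is valid.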